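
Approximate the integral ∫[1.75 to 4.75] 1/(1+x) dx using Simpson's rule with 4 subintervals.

f(x) = 1/(1+x)
a = 1.75, b = 4.75, n = 4
h = (b - a)/n = 0.750000

Simpson's rule: (h/3)[f(x₀) + 4f(x₁) + 2f(x₂) + ... + f(xₙ)]

x_0 = 1.7500, f(x_0) = 0.363636, coefficient = 1
x_1 = 2.5000, f(x_1) = 0.285714, coefficient = 4
x_2 = 3.2500, f(x_2) = 0.235294, coefficient = 2
x_3 = 4.0000, f(x_3) = 0.200000, coefficient = 4
x_4 = 4.7500, f(x_4) = 0.173913, coefficient = 1

I ≈ (0.750000/3) × 2.950995 = 0.737749
Exact value: 0.737599
Error: 0.000150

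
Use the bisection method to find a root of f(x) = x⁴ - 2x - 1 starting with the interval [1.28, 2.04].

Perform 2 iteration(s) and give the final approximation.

f(x) = x⁴ - 2x - 1
Initial interval: [1.28, 2.04]

Iteration 1:
  c_1 = (1.280000 + 2.040000)/2 = 1.660000
  f(c_1) = f(1.660000) = 3.273331
  f(a) × f(c) < 0, new interval: [1.280000, 1.660000]
Iteration 2:
  c_2 = (1.280000 + 1.660000)/2 = 1.470000
  f(c_2) = f(1.470000) = 0.729489
  f(a) × f(c) < 0, new interval: [1.280000, 1.470000]

After 2 iteration(s), the approximation is c_2 = 1.470000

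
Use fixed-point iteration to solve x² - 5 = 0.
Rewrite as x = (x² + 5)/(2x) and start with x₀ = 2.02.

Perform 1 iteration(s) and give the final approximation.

Equation: x² - 5 = 0
Fixed-point form: x = (x² + 5)/(2x)
x₀ = 2.02

x_1 = g(2.020000) = 2.247624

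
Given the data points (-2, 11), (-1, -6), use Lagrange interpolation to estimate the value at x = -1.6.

Lagrange interpolation formula:
P(x) = Σ yᵢ × Lᵢ(x)
where Lᵢ(x) = Π_{j≠i} (x - xⱼ)/(xᵢ - xⱼ)

L_0(-1.6) = (-1.6 - (-1))/(-2 - (-1)) = 0.600000
L_1(-1.6) = (-1.6 - (-2))/(-1 - (-2)) = 0.400000

P(-1.6) = 11×L_0(-1.6) + (-6)×L_1(-1.6)
P(-1.6) = 4.200000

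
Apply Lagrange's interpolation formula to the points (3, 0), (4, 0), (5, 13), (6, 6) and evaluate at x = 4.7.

Lagrange interpolation formula:
P(x) = Σ yᵢ × Lᵢ(x)
where Lᵢ(x) = Π_{j≠i} (x - xⱼ)/(xᵢ - xⱼ)

L_0(4.7) = (4.7 - 4)/(3 - 4) × (4.7 - 5)/(3 - 5) × (4.7 - 6)/(3 - 6) = -0.045500
L_1(4.7) = (4.7 - 3)/(4 - 3) × (4.7 - 5)/(4 - 5) × (4.7 - 6)/(4 - 6) = 0.331500
L_2(4.7) = (4.7 - 3)/(5 - 3) × (4.7 - 4)/(5 - 4) × (4.7 - 6)/(5 - 6) = 0.773500
L_3(4.7) = (4.7 - 3)/(6 - 3) × (4.7 - 4)/(6 - 4) × (4.7 - 5)/(6 - 5) = -0.059500

P(4.7) = 0×L_0(4.7) + 0×L_1(4.7) + 13×L_2(4.7) + 6×L_3(4.7)
P(4.7) = 9.698500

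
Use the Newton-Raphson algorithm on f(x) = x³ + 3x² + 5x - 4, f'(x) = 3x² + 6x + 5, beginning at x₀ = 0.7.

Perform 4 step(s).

f(x) = x³ + 3x² + 5x - 4
f'(x) = 3x² + 6x + 5
x₀ = 0.7

Newton-Raphson formula: x_{n+1} = x_n - f(x_n)/f'(x_n)

Iteration 1:
  f(0.700000) = 1.313000
  f'(0.700000) = 10.670000
  x_1 = 0.700000 - 1.313000/10.670000 = 0.576945
Iteration 2:
  f(0.576945) = 0.075364
  f'(0.576945) = 9.460264
  x_2 = 0.576945 - 0.075364/9.460264 = 0.568978
Iteration 3:
  f(0.568978) = 0.000300
  f'(0.568978) = 9.385079
  x_3 = 0.568978 - 0.000300/9.385079 = 0.568946
Iteration 4:
  f(0.568946) = 0.000000
  f'(0.568946) = 9.384778
  x_4 = 0.568946 - 0.000000/9.384778 = 0.568946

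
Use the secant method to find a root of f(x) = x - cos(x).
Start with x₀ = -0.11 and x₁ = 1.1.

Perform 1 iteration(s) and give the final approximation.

f(x) = x - cos(x)
x₀ = -0.11, x₁ = 1.1

Secant formula: x_{n+1} = x_n - f(x_n)(x_n - x_{n-1})/(f(x_n) - f(x_{n-1}))

Iteration 1:
  f(-0.110000) = -1.103956
  f(1.100000) = 0.646404
  x_2 = 1.100000 - 0.646404×(1.100000 - (-0.110000))/(0.646404 - (-1.103956))
       = 0.653150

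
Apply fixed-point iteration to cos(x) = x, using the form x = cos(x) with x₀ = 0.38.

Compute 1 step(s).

Equation: cos(x) = x
Fixed-point form: x = cos(x)
x₀ = 0.38

x_1 = g(0.380000) = 0.928665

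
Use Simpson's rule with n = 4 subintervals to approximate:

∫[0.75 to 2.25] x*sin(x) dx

f(x) = x*sin(x)
a = 0.75, b = 2.25, n = 4
h = (b - a)/n = 0.375000

Simpson's rule: (h/3)[f(x₀) + 4f(x₁) + 2f(x₂) + ... + f(xₙ)]

x_0 = 0.7500, f(x_0) = 0.511229, coefficient = 1
x_1 = 1.1250, f(x_1) = 1.015051, coefficient = 4
x_2 = 1.5000, f(x_2) = 1.496242, coefficient = 2
x_3 = 1.8750, f(x_3) = 1.788911, coefficient = 4
x_4 = 2.2500, f(x_4) = 1.750665, coefficient = 1

I ≈ (0.375000/3) × 16.470226 = 2.058778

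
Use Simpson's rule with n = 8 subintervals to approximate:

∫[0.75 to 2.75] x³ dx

f(x) = x³
a = 0.75, b = 2.75, n = 8
h = (b - a)/n = 0.250000

Simpson's rule: (h/3)[f(x₀) + 4f(x₁) + 2f(x₂) + ... + f(xₙ)]

x_0 = 0.7500, f(x_0) = 0.421875, coefficient = 1
x_1 = 1.0000, f(x_1) = 1.000000, coefficient = 4
x_2 = 1.2500, f(x_2) = 1.953125, coefficient = 2
x_3 = 1.5000, f(x_3) = 3.375000, coefficient = 4
x_4 = 1.7500, f(x_4) = 5.359375, coefficient = 2
x_5 = 2.0000, f(x_5) = 8.000000, coefficient = 4
x_6 = 2.2500, f(x_6) = 11.390625, coefficient = 2
x_7 = 2.5000, f(x_7) = 15.625000, coefficient = 4
x_8 = 2.7500, f(x_8) = 20.796875, coefficient = 1

I ≈ (0.250000/3) × 170.625000 = 14.218750
Exact value: 14.218750
Error: 0.000000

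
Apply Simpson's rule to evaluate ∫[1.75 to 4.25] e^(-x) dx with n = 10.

f(x) = e^(-x)
a = 1.75, b = 4.25, n = 10
h = (b - a)/n = 0.250000

Simpson's rule: (h/3)[f(x₀) + 4f(x₁) + 2f(x₂) + ... + f(xₙ)]

x_0 = 1.7500, f(x_0) = 0.173774, coefficient = 1
x_1 = 2.0000, f(x_1) = 0.135335, coefficient = 4
x_2 = 2.2500, f(x_2) = 0.105399, coefficient = 2
x_3 = 2.5000, f(x_3) = 0.082085, coefficient = 4
x_4 = 2.7500, f(x_4) = 0.063928, coefficient = 2
x_5 = 3.0000, f(x_5) = 0.049787, coefficient = 4
x_6 = 3.2500, f(x_6) = 0.038774, coefficient = 2
x_7 = 3.5000, f(x_7) = 0.030197, coefficient = 4
x_8 = 3.7500, f(x_8) = 0.023518, coefficient = 2
x_9 = 4.0000, f(x_9) = 0.018316, coefficient = 4
x_10 = 4.2500, f(x_10) = 0.014264, coefficient = 1

I ≈ (0.250000/3) × 1.914158 = 0.159513
Exact value: 0.159510
Error: 0.000003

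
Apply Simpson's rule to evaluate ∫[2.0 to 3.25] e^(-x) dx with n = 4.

f(x) = e^(-x)
a = 2.0, b = 3.25, n = 4
h = (b - a)/n = 0.312500

Simpson's rule: (h/3)[f(x₀) + 4f(x₁) + 2f(x₂) + ... + f(xₙ)]

x_0 = 2.0000, f(x_0) = 0.135335, coefficient = 1
x_1 = 2.3125, f(x_1) = 0.099013, coefficient = 4
x_2 = 2.6250, f(x_2) = 0.072440, coefficient = 2
x_3 = 2.9375, f(x_3) = 0.052998, coefficient = 4
x_4 = 3.2500, f(x_4) = 0.038774, coefficient = 1

I ≈ (0.312500/3) × 0.927035 = 0.096566
Exact value: 0.096561
Error: 0.000005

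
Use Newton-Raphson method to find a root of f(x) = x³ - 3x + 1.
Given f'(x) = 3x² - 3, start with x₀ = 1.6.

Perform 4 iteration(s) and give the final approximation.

f(x) = x³ - 3x + 1
f'(x) = 3x² - 3
x₀ = 1.6

Newton-Raphson formula: x_{n+1} = x_n - f(x_n)/f'(x_n)

Iteration 1:
  f(1.600000) = 0.296000
  f'(1.600000) = 4.680000
  x_1 = 1.600000 - 0.296000/4.680000 = 1.536752
Iteration 2:
  f(1.536752) = 0.018948
  f'(1.536752) = 4.084821
  x_2 = 1.536752 - 0.018948/4.084821 = 1.532113
Iteration 3:
  f(1.532113) = 0.000099
  f'(1.532113) = 4.042114
  x_3 = 1.532113 - 0.000099/4.042114 = 1.532089
Iteration 4:
  f(1.532089) = 0.000000
  f'(1.532089) = 4.041889
  x_4 = 1.532089 - 0.000000/4.041889 = 1.532089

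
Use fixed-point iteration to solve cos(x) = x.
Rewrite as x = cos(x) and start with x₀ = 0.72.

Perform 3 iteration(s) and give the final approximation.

Equation: cos(x) = x
Fixed-point form: x = cos(x)
x₀ = 0.72

x_1 = g(0.720000) = 0.751806
x_2 = g(0.751806) = 0.730457
x_3 = g(0.730457) = 0.744870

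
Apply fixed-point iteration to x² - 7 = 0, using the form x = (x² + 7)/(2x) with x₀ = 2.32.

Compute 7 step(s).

Equation: x² - 7 = 0
Fixed-point form: x = (x² + 7)/(2x)
x₀ = 2.32

x_1 = g(2.320000) = 2.668621
x_2 = g(2.668621) = 2.645849
x_3 = g(2.645849) = 2.645751
x_4 = g(2.645751) = 2.645751
x_5 = g(2.645751) = 2.645751
x_6 = g(2.645751) = 2.645751
x_7 = g(2.645751) = 2.645751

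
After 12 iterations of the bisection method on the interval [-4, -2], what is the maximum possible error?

Bisection error bound: |error| ≤ (b-a)/2^n
|error| ≤ (-2 - (-4))/2^12 = 2/2^12
|error| ≤ 0.0004882812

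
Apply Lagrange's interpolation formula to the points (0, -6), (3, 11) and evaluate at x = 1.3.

Lagrange interpolation formula:
P(x) = Σ yᵢ × Lᵢ(x)
where Lᵢ(x) = Π_{j≠i} (x - xⱼ)/(xᵢ - xⱼ)

L_0(1.3) = (1.3 - 3)/(0 - 3) = 0.566667
L_1(1.3) = (1.3 - 0)/(3 - 0) = 0.433333

P(1.3) = (-6)×L_0(1.3) + 11×L_1(1.3)
P(1.3) = 1.366667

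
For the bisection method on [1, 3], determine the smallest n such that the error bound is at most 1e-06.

We need (b-a)/2^n ≤ 1e-06
(3 - 1)/2^n ≤ 1e-06
2/2^n ≤ 1e-06
2^n ≥ 2000000
n ≥ log₂(2000000) = 20.93
n ≥ 21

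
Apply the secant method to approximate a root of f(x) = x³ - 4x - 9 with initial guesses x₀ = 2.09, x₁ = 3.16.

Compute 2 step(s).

f(x) = x³ - 4x - 9
x₀ = 2.09, x₁ = 3.16

Secant formula: x_{n+1} = x_n - f(x_n)(x_n - x_{n-1})/(f(x_n) - f(x_{n-1}))

Iteration 1:
  f(2.090000) = -8.230671
  f(3.160000) = 9.914496
  x_2 = 3.160000 - 9.914496×(3.160000 - 2.090000)/(9.914496 - (-8.230671))
       = 2.575353
Iteration 2:
  f(3.160000) = 9.914496
  f(2.575353) = -2.220524
  x_3 = 2.575353 - (-2.220524)×(2.575353 - 3.160000)/(-2.220524 - 9.914496)
       = 2.682335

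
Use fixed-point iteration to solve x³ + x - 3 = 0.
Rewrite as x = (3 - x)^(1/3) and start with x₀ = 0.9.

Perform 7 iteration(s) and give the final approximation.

Equation: x³ + x - 3 = 0
Fixed-point form: x = (3 - x)^(1/3)
x₀ = 0.9

x_1 = g(0.900000) = 1.280579
x_2 = g(1.280579) = 1.198011
x_3 = g(1.198011) = 1.216888
x_4 = g(1.216888) = 1.212624
x_5 = g(1.212624) = 1.213590
x_6 = g(1.213590) = 1.213371
x_7 = g(1.213371) = 1.213421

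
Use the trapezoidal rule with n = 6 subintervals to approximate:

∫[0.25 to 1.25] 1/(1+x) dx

f(x) = 1/(1+x)
a = 0.25, b = 1.25, n = 6
h = (b - a)/n = 0.166667

Trapezoidal rule: (h/2)[f(x₀) + 2f(x₁) + 2f(x₂) + ... + f(xₙ)]

x_0 = 0.2500, f(x_0) = 0.800000, coefficient = 1
x_1 = 0.4167, f(x_1) = 0.705882, coefficient = 2
x_2 = 0.5833, f(x_2) = 0.631579, coefficient = 2
x_3 = 0.7500, f(x_3) = 0.571429, coefficient = 2
x_4 = 0.9167, f(x_4) = 0.521739, coefficient = 2
x_5 = 1.0833, f(x_5) = 0.480000, coefficient = 2
x_6 = 1.2500, f(x_6) = 0.444444, coefficient = 1

I ≈ (0.166667/2) × 7.065702 = 0.588809
Exact value: 0.587787
Error: 0.001022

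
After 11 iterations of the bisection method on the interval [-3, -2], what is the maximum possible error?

Bisection error bound: |error| ≤ (b-a)/2^n
|error| ≤ (-2 - (-3))/2^11 = 1/2^11
|error| ≤ 0.0004882812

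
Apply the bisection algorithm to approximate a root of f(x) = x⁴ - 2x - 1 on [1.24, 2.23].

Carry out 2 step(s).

f(x) = x⁴ - 2x - 1
Initial interval: [1.24, 2.23]

Iteration 1:
  c_1 = (1.240000 + 2.230000)/2 = 1.735000
  f(c_1) = f(1.735000) = 4.591455
  f(a) × f(c) < 0, new interval: [1.240000, 1.735000]
Iteration 2:
  c_2 = (1.240000 + 1.735000)/2 = 1.487500
  f(c_2) = f(1.487500) = 0.920848
  f(a) × f(c) < 0, new interval: [1.240000, 1.487500]

After 2 iteration(s), the approximation is c_2 = 1.487500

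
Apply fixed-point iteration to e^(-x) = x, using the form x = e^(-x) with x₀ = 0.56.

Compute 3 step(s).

Equation: e^(-x) = x
Fixed-point form: x = e^(-x)
x₀ = 0.56

x_1 = g(0.560000) = 0.571209
x_2 = g(0.571209) = 0.564842
x_3 = g(0.564842) = 0.568450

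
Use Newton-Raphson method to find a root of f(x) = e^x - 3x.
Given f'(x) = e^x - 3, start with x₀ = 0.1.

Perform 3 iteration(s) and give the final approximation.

f(x) = e^x - 3x
f'(x) = e^x - 3
x₀ = 0.1

Newton-Raphson formula: x_{n+1} = x_n - f(x_n)/f'(x_n)

Iteration 1:
  f(0.100000) = 0.805171
  f'(0.100000) = -1.894829
  x_1 = 0.100000 - 0.805171/(-1.894829) = 0.524931
Iteration 2:
  f(0.524931) = 0.115550
  f'(0.524931) = -1.309658
  x_2 = 0.524931 - 0.115550/(-1.309658) = 0.613160
Iteration 3:
  f(0.613160) = 0.006777
  f'(0.613160) = -1.153745
  x_3 = 0.613160 - 0.006777/(-1.153745) = 0.619033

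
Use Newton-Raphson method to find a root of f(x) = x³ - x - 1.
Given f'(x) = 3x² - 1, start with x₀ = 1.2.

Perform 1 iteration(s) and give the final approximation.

f(x) = x³ - x - 1
f'(x) = 3x² - 1
x₀ = 1.2

Newton-Raphson formula: x_{n+1} = x_n - f(x_n)/f'(x_n)

Iteration 1:
  f(1.200000) = -0.472000
  f'(1.200000) = 3.320000
  x_1 = 1.200000 - (-0.472000)/3.320000 = 1.342169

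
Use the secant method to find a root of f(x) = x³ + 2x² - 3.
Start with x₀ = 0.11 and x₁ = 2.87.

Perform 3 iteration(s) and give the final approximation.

f(x) = x³ + 2x² - 3
x₀ = 0.11, x₁ = 2.87

Secant formula: x_{n+1} = x_n - f(x_n)(x_n - x_{n-1})/(f(x_n) - f(x_{n-1}))

Iteration 1:
  f(0.110000) = -2.974469
  f(2.870000) = 37.113703
  x_2 = 2.870000 - 37.113703×(2.870000 - 0.110000)/(37.113703 - (-2.974469))
       = 0.314787
Iteration 2:
  f(2.870000) = 37.113703
  f(0.314787) = -2.770626
  x_3 = 0.314787 - (-2.770626)×(0.314787 - 2.870000)/(-2.770626 - 37.113703)
       = 0.492289
Iteration 3:
  f(0.314787) = -2.770626
  f(0.492289) = -2.395998
  x_4 = 0.492289 - (-2.395998)×(0.492289 - 0.314787)/(-2.395998 - (-2.770626))
       = 1.627534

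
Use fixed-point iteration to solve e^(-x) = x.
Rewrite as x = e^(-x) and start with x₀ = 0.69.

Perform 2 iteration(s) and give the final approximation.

Equation: e^(-x) = x
Fixed-point form: x = e^(-x)
x₀ = 0.69

x_1 = g(0.690000) = 0.501576
x_2 = g(0.501576) = 0.605575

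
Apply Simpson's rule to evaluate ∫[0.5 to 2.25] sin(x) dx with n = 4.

f(x) = sin(x)
a = 0.5, b = 2.25, n = 4
h = (b - a)/n = 0.437500

Simpson's rule: (h/3)[f(x₀) + 4f(x₁) + 2f(x₂) + ... + f(xₙ)]

x_0 = 0.5000, f(x_0) = 0.479426, coefficient = 1
x_1 = 0.9375, f(x_1) = 0.806081, coefficient = 4
x_2 = 1.3750, f(x_2) = 0.980893, coefficient = 2
x_3 = 1.8125, f(x_3) = 0.970932, coefficient = 4
x_4 = 2.2500, f(x_4) = 0.778073, coefficient = 1

I ≈ (0.437500/3) × 10.327336 = 1.506070
Exact value: 1.505756
Error: 0.000314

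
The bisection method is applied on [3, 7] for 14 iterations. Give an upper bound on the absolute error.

Bisection error bound: |error| ≤ (b-a)/2^n
|error| ≤ (7 - 3)/2^14 = 4/2^14
|error| ≤ 0.0002441406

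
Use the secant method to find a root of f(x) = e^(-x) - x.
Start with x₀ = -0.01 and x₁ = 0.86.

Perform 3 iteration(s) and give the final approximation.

f(x) = e^(-x) - x
x₀ = -0.01, x₁ = 0.86

Secant formula: x_{n+1} = x_n - f(x_n)(x_n - x_{n-1})/(f(x_n) - f(x_{n-1}))

Iteration 1:
  f(-0.010000) = 1.020050
  f(0.860000) = -0.436838
  x_2 = 0.860000 - (-0.436838)×(0.860000 - (-0.010000))/(-0.436838 - 1.020050)
       = 0.599136
Iteration 2:
  f(0.860000) = -0.436838
  f(0.599136) = -0.049851
  x_3 = 0.599136 - (-0.049851)×(0.599136 - 0.860000)/(-0.049851 - (-0.436838))
       = 0.565533
Iteration 3:
  f(0.599136) = -0.049851
  f(0.565533) = 0.002525
  x_4 = 0.565533 - 0.002525×(0.565533 - 0.599136)/(0.002525 - (-0.049851))
       = 0.567153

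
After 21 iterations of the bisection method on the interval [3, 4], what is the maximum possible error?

Bisection error bound: |error| ≤ (b-a)/2^n
|error| ≤ (4 - 3)/2^21 = 1/2^21
|error| ≤ 0.0000004768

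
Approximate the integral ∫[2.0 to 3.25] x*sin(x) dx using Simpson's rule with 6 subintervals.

f(x) = x*sin(x)
a = 2.0, b = 3.25, n = 6
h = (b - a)/n = 0.208333

Simpson's rule: (h/3)[f(x₀) + 4f(x₁) + 2f(x₂) + ... + f(xₙ)]

x_0 = 2.0000, f(x_0) = 1.818595, coefficient = 1
x_1 = 2.2083, f(x_1) = 1.774538, coefficient = 4
x_2 = 2.4167, f(x_2) = 1.602443, coefficient = 2
x_3 = 2.6250, f(x_3) = 1.296541, coefficient = 4
x_4 = 2.8333, f(x_4) = 0.859635, coefficient = 2
x_5 = 3.0417, f(x_5) = 0.303436, coefficient = 4
x_6 = 3.2500, f(x_6) = -0.351634, coefficient = 1

I ≈ (0.208333/3) × 19.889174 = 1.381193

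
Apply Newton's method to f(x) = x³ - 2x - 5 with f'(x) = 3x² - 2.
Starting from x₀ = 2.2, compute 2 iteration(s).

f(x) = x³ - 2x - 5
f'(x) = 3x² - 2
x₀ = 2.2

Newton-Raphson formula: x_{n+1} = x_n - f(x_n)/f'(x_n)

Iteration 1:
  f(2.200000) = 1.248000
  f'(2.200000) = 12.520000
  x_1 = 2.200000 - 1.248000/12.520000 = 2.100319
Iteration 2:
  f(2.100319) = 0.064589
  f'(2.100319) = 11.234026
  x_2 = 2.100319 - 0.064589/11.234026 = 2.094570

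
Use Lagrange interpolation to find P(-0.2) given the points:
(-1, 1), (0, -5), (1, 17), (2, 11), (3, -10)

Lagrange interpolation formula:
P(x) = Σ yᵢ × Lᵢ(x)
where Lᵢ(x) = Π_{j≠i} (x - xⱼ)/(xᵢ - xⱼ)

L_0(-0.2) = (-0.2 - 0)/(-1 - 0) × (-0.2 - 1)/(-1 - 1) × (-0.2 - 2)/(-1 - 2) × (-0.2 - 3)/(-1 - 3) = 0.070400
L_1(-0.2) = (-0.2 - (-1))/(0 - (-1)) × (-0.2 - 1)/(0 - 1) × (-0.2 - 2)/(0 - 2) × (-0.2 - 3)/(0 - 3) = 1.126400
L_2(-0.2) = (-0.2 - (-1))/(1 - (-1)) × (-0.2 - 0)/(1 - 0) × (-0.2 - 2)/(1 - 2) × (-0.2 - 3)/(1 - 3) = -0.281600
L_3(-0.2) = (-0.2 - (-1))/(2 - (-1)) × (-0.2 - 0)/(2 - 0) × (-0.2 - 1)/(2 - 1) × (-0.2 - 3)/(2 - 3) = 0.102400
L_4(-0.2) = (-0.2 - (-1))/(3 - (-1)) × (-0.2 - 0)/(3 - 0) × (-0.2 - 1)/(3 - 1) × (-0.2 - 2)/(3 - 2) = -0.017600

P(-0.2) = 1×L_0(-0.2) + (-5)×L_1(-0.2) + 17×L_2(-0.2) + 11×L_3(-0.2) + (-10)×L_4(-0.2)
P(-0.2) = -9.046400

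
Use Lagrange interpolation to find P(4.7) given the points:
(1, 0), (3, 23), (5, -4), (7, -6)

Lagrange interpolation formula:
P(x) = Σ yᵢ × Lᵢ(x)
where Lᵢ(x) = Π_{j≠i} (x - xⱼ)/(xᵢ - xⱼ)

L_0(4.7) = (4.7 - 3)/(1 - 3) × (4.7 - 5)/(1 - 5) × (4.7 - 7)/(1 - 7) = -0.024437
L_1(4.7) = (4.7 - 1)/(3 - 1) × (4.7 - 5)/(3 - 5) × (4.7 - 7)/(3 - 7) = 0.159562
L_2(4.7) = (4.7 - 1)/(5 - 1) × (4.7 - 3)/(5 - 3) × (4.7 - 7)/(5 - 7) = 0.904188
L_3(4.7) = (4.7 - 1)/(7 - 1) × (4.7 - 3)/(7 - 3) × (4.7 - 5)/(7 - 5) = -0.039312

P(4.7) = 0×L_0(4.7) + 23×L_1(4.7) + (-4)×L_2(4.7) + (-6)×L_3(4.7)
P(4.7) = 0.289062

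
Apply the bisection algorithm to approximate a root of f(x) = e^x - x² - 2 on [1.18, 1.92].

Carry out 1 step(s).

f(x) = e^x - x² - 2
Initial interval: [1.18, 1.92]

Iteration 1:
  c_1 = (1.180000 + 1.920000)/2 = 1.550000
  f(c_1) = f(1.550000) = 0.308970
  f(a) × f(c) < 0, new interval: [1.180000, 1.550000]

After 1 iteration(s), the approximation is c_1 = 1.550000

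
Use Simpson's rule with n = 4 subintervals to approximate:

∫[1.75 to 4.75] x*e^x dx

f(x) = x*e^x
a = 1.75, b = 4.75, n = 4
h = (b - a)/n = 0.750000

Simpson's rule: (h/3)[f(x₀) + 4f(x₁) + 2f(x₂) + ... + f(xₙ)]

x_0 = 1.7500, f(x_0) = 10.070555, coefficient = 1
x_1 = 2.5000, f(x_1) = 30.456235, coefficient = 4
x_2 = 3.2500, f(x_2) = 83.818605, coefficient = 2
x_3 = 4.0000, f(x_3) = 218.392600, coefficient = 4
x_4 = 4.7500, f(x_4) = 549.025352, coefficient = 1

I ≈ (0.750000/3) × 1722.128456 = 430.532114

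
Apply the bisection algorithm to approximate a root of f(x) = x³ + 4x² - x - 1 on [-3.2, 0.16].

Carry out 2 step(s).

f(x) = x³ + 4x² - x - 1
Initial interval: [-3.2, 0.16]

Iteration 1:
  c_1 = (-3.200000 + 0.160000)/2 = -1.520000
  f(c_1) = f(-1.520000) = 6.249792
  f(a) × f(c) ≥ 0, new interval: [-1.520000, 0.160000]
Iteration 2:
  c_2 = (-1.520000 + 0.160000)/2 = -0.680000
  f(c_2) = f(-0.680000) = 1.215168
  f(a) × f(c) ≥ 0, new interval: [-0.680000, 0.160000]

After 2 iteration(s), the approximation is c_2 = -0.680000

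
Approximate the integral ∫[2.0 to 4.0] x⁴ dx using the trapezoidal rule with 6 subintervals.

f(x) = x⁴
a = 2.0, b = 4.0, n = 6
h = (b - a)/n = 0.333333

Trapezoidal rule: (h/2)[f(x₀) + 2f(x₁) + 2f(x₂) + ... + f(xₙ)]

x_0 = 2.0000, f(x_0) = 16.000000, coefficient = 1
x_1 = 2.3333, f(x_1) = 29.641975, coefficient = 2
x_2 = 2.6667, f(x_2) = 50.567901, coefficient = 2
x_3 = 3.0000, f(x_3) = 81.000000, coefficient = 2
x_4 = 3.3333, f(x_4) = 123.456790, coefficient = 2
x_5 = 3.6667, f(x_5) = 180.753086, coefficient = 2
x_6 = 4.0000, f(x_6) = 256.000000, coefficient = 1

I ≈ (0.333333/2) × 1202.839506 = 200.473251
Exact value: 198.400000
Error: 2.073251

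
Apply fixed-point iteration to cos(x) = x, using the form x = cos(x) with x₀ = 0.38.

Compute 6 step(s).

Equation: cos(x) = x
Fixed-point form: x = cos(x)
x₀ = 0.38

x_1 = g(0.380000) = 0.928665
x_2 = g(0.928665) = 0.598904
x_3 = g(0.598904) = 0.825954
x_4 = g(0.825954) = 0.677856
x_5 = g(0.677856) = 0.778919
x_6 = g(0.778919) = 0.711673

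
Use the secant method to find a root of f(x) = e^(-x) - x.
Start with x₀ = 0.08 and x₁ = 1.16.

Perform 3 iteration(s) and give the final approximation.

f(x) = e^(-x) - x
x₀ = 0.08, x₁ = 1.16

Secant formula: x_{n+1} = x_n - f(x_n)(x_n - x_{n-1})/(f(x_n) - f(x_{n-1}))

Iteration 1:
  f(0.080000) = 0.843116
  f(1.160000) = -0.846514
  x_2 = 1.160000 - (-0.846514)×(1.160000 - 0.080000)/(-0.846514 - 0.843116)
       = 0.618914
Iteration 2:
  f(1.160000) = -0.846514
  f(0.618914) = -0.080385
  x_3 = 0.618914 - (-0.080385)×(0.618914 - 1.160000)/(-0.080385 - (-0.846514))
       = 0.562141
Iteration 3:
  f(0.618914) = -0.080385
  f(0.562141) = 0.007846
  x_4 = 0.562141 - 0.007846×(0.562141 - 0.618914)/(0.007846 - (-0.080385))
       = 0.567190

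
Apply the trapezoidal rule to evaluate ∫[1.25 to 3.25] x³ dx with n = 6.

f(x) = x³
a = 1.25, b = 3.25, n = 6
h = (b - a)/n = 0.333333

Trapezoidal rule: (h/2)[f(x₀) + 2f(x₁) + 2f(x₂) + ... + f(xₙ)]

x_0 = 1.2500, f(x_0) = 1.953125, coefficient = 1
x_1 = 1.5833, f(x_1) = 3.969329, coefficient = 2
x_2 = 1.9167, f(x_2) = 7.041088, coefficient = 2
x_3 = 2.2500, f(x_3) = 11.390625, coefficient = 2
x_4 = 2.5833, f(x_4) = 17.240162, coefficient = 2
x_5 = 2.9167, f(x_5) = 24.811921, coefficient = 2
x_6 = 3.2500, f(x_6) = 34.328125, coefficient = 1

I ≈ (0.333333/2) × 165.187500 = 27.531250
Exact value: 27.281250
Error: 0.250000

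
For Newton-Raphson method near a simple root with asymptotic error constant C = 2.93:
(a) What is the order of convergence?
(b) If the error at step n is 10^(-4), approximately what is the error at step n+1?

(a) Newton-Raphson has quadratic (order 2) convergence near simple roots.
    This means |e_{n+1}| ≈ C|e_n|².

(b) With |e_n| = 10^(-4) and C = 2.93:
    |e_{n+1}| ≈ 2.93 × (10^(-4))² = 2.93 × 10^(-8)

(a) 2 (quadratic); (b) |e_{n+1}| ≈ 2.930e-08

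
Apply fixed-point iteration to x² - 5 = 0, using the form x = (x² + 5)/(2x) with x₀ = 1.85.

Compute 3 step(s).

Equation: x² - 5 = 0
Fixed-point form: x = (x² + 5)/(2x)
x₀ = 1.85

x_1 = g(1.850000) = 2.276351
x_2 = g(2.276351) = 2.236424
x_3 = g(2.236424) = 2.236068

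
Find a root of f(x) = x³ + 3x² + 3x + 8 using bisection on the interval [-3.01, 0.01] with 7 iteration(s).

f(x) = x³ + 3x² + 3x + 8
Initial interval: [-3.01, 0.01]

Iteration 1:
  c_1 = (-3.010000 + 0.010000)/2 = -1.500000
  f(c_1) = f(-1.500000) = 6.875000
  f(a) × f(c) < 0, new interval: [-3.010000, -1.500000]
Iteration 2:
  c_2 = (-3.010000 + (-1.500000))/2 = -2.255000
  f(c_2) = f(-2.255000) = 5.023344
  f(a) × f(c) < 0, new interval: [-3.010000, -2.255000]
Iteration 3:
  c_3 = (-3.010000 + (-2.255000))/2 = -2.632500
  f(c_3) = f(-2.632500) = 2.649296
  f(a) × f(c) < 0, new interval: [-3.010000, -2.632500]
Iteration 4:
  c_4 = (-3.010000 + (-2.632500))/2 = -2.821250
  f(c_4) = f(-2.821250) = 0.959002
  f(a) × f(c) < 0, new interval: [-3.010000, -2.821250]
Iteration 5:
  c_5 = (-3.010000 + (-2.821250))/2 = -2.915625
  f(c_5) = f(-2.915625) = -0.029614
  f(a) × f(c) ≥ 0, new interval: [-2.915625, -2.821250]
Iteration 6:
  c_6 = (-2.915625 + (-2.821250))/2 = -2.868437
  f(c_6) = f(-2.868437) = 0.477175
  f(a) × f(c) < 0, new interval: [-2.915625, -2.868437]
Iteration 7:
  c_7 = (-2.915625 + (-2.868437))/2 = -2.892031
  f(c_7) = f(-2.892031) = 0.226940
  f(a) × f(c) < 0, new interval: [-2.915625, -2.892031]

After 7 iteration(s), the approximation is c_7 = -2.892031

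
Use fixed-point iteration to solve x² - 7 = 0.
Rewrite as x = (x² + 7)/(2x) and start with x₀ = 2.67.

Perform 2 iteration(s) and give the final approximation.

Equation: x² - 7 = 0
Fixed-point form: x = (x² + 7)/(2x)
x₀ = 2.67

x_1 = g(2.670000) = 2.645861
x_2 = g(2.645861) = 2.645751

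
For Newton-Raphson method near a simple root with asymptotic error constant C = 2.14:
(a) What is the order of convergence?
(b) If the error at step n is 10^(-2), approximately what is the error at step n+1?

(a) Newton-Raphson has quadratic (order 2) convergence near simple roots.
    This means |e_{n+1}| ≈ C|e_n|².

(b) With |e_n| = 10^(-2) and C = 2.14:
    |e_{n+1}| ≈ 2.14 × (10^(-2))² = 2.14 × 10^(-4)

(a) 2 (quadratic); (b) |e_{n+1}| ≈ 2.140e-04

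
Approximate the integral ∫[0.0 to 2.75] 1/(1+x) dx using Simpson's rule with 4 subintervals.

f(x) = 1/(1+x)
a = 0.0, b = 2.75, n = 4
h = (b - a)/n = 0.687500

Simpson's rule: (h/3)[f(x₀) + 4f(x₁) + 2f(x₂) + ... + f(xₙ)]

x_0 = 0.0000, f(x_0) = 1.000000, coefficient = 1
x_1 = 0.6875, f(x_1) = 0.592593, coefficient = 4
x_2 = 1.3750, f(x_2) = 0.421053, coefficient = 2
x_3 = 2.0625, f(x_3) = 0.326531, coefficient = 4
x_4 = 2.7500, f(x_4) = 0.266667, coefficient = 1

I ≈ (0.687500/3) × 5.785265 = 1.325790
Exact value: 1.321756
Error: 0.004034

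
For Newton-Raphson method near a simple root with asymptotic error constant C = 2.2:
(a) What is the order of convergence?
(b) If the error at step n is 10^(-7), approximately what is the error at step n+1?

(a) Newton-Raphson has quadratic (order 2) convergence near simple roots.
    This means |e_{n+1}| ≈ C|e_n|².

(b) With |e_n| = 10^(-7) and C = 2.2:
    |e_{n+1}| ≈ 2.2 × (10^(-7))² = 2.2 × 10^(-14)

(a) 2 (quadratic); (b) |e_{n+1}| ≈ 2.200e-14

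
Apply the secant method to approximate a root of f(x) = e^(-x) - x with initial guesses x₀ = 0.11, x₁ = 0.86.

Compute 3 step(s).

f(x) = e^(-x) - x
x₀ = 0.11, x₁ = 0.86

Secant formula: x_{n+1} = x_n - f(x_n)(x_n - x_{n-1})/(f(x_n) - f(x_{n-1}))

Iteration 1:
  f(0.110000) = 0.785834
  f(0.860000) = -0.436838
  x_2 = 0.860000 - (-0.436838)×(0.860000 - 0.110000)/(-0.436838 - 0.785834)
       = 0.592039
Iteration 2:
  f(0.860000) = -0.436838
  f(0.592039) = -0.038841
  x_3 = 0.592039 - (-0.038841)×(0.592039 - 0.860000)/(-0.038841 - (-0.436838))
       = 0.565888
Iteration 3:
  f(0.592039) = -0.038841
  f(0.565888) = 0.001967
  x_4 = 0.565888 - 0.001967×(0.565888 - 0.592039)/(0.001967 - (-0.038841))
       = 0.567149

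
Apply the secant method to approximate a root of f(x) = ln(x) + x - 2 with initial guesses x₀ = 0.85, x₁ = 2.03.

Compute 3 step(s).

f(x) = ln(x) + x - 2
x₀ = 0.85, x₁ = 2.03

Secant formula: x_{n+1} = x_n - f(x_n)(x_n - x_{n-1})/(f(x_n) - f(x_{n-1}))

Iteration 1:
  f(0.850000) = -1.312519
  f(2.030000) = 0.738036
  x_2 = 2.030000 - 0.738036×(2.030000 - 0.850000)/(0.738036 - (-1.312519))
       = 1.605294
Iteration 2:
  f(2.030000) = 0.738036
  f(1.605294) = 0.078601
  x_3 = 1.605294 - 0.078601×(1.605294 - 2.030000)/(0.078601 - 0.738036)
       = 1.554671
Iteration 3:
  f(1.605294) = 0.078601
  f(1.554671) = -0.004064
  x_4 = 1.554671 - (-0.004064)×(1.554671 - 1.605294)/(-0.004064 - 0.078601)
       = 1.557160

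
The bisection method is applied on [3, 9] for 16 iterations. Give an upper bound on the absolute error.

Bisection error bound: |error| ≤ (b-a)/2^n
|error| ≤ (9 - 3)/2^16 = 6/2^16
|error| ≤ 0.0000915527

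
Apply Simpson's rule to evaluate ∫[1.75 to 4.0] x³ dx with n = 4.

f(x) = x³
a = 1.75, b = 4.0, n = 4
h = (b - a)/n = 0.562500

Simpson's rule: (h/3)[f(x₀) + 4f(x₁) + 2f(x₂) + ... + f(xₙ)]

x_0 = 1.7500, f(x_0) = 5.359375, coefficient = 1
x_1 = 2.3125, f(x_1) = 12.366455, coefficient = 4
x_2 = 2.8750, f(x_2) = 23.763672, coefficient = 2
x_3 = 3.4375, f(x_3) = 40.618896, coefficient = 4
x_4 = 4.0000, f(x_4) = 64.000000, coefficient = 1

I ≈ (0.562500/3) × 328.828125 = 61.655273
Exact value: 61.655273
Error: 0.000000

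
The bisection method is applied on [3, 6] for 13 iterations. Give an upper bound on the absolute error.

Bisection error bound: |error| ≤ (b-a)/2^n
|error| ≤ (6 - 3)/2^13 = 3/2^13
|error| ≤ 0.0003662109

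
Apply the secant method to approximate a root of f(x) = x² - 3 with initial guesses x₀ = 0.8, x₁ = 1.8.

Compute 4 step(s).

f(x) = x² - 3
x₀ = 0.8, x₁ = 1.8

Secant formula: x_{n+1} = x_n - f(x_n)(x_n - x_{n-1})/(f(x_n) - f(x_{n-1}))

Iteration 1:
  f(0.800000) = -2.360000
  f(1.800000) = 0.240000
  x_2 = 1.800000 - 0.240000×(1.800000 - 0.800000)/(0.240000 - (-2.360000))
       = 1.707692
Iteration 2:
  f(1.800000) = 0.240000
  f(1.707692) = -0.083787
  x_3 = 1.707692 - (-0.083787)×(1.707692 - 1.800000)/(-0.083787 - 0.240000)
       = 1.731579
Iteration 3:
  f(1.707692) = -0.083787
  f(1.731579) = -0.001634
  x_4 = 1.731579 - (-0.001634)×(1.731579 - 1.707692)/(-0.001634 - (-0.083787))
       = 1.732054
Iteration 4:
  f(1.731579) = -0.001634
  f(1.732054) = 0.000012
  x_5 = 1.732054 - 0.000012×(1.732054 - 1.731579)/(0.000012 - (-0.001634))
       = 1.732051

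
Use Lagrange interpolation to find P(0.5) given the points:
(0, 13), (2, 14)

Lagrange interpolation formula:
P(x) = Σ yᵢ × Lᵢ(x)
where Lᵢ(x) = Π_{j≠i} (x - xⱼ)/(xᵢ - xⱼ)

L_0(0.5) = (0.5 - 2)/(0 - 2) = 0.750000
L_1(0.5) = (0.5 - 0)/(2 - 0) = 0.250000

P(0.5) = 13×L_0(0.5) + 14×L_1(0.5)
P(0.5) = 13.250000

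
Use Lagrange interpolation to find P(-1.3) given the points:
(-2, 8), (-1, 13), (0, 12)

Lagrange interpolation formula:
P(x) = Σ yᵢ × Lᵢ(x)
where Lᵢ(x) = Π_{j≠i} (x - xⱼ)/(xᵢ - xⱼ)

L_0(-1.3) = (-1.3 - (-1))/(-2 - (-1)) × (-1.3 - 0)/(-2 - 0) = 0.195000
L_1(-1.3) = (-1.3 - (-2))/(-1 - (-2)) × (-1.3 - 0)/(-1 - 0) = 0.910000
L_2(-1.3) = (-1.3 - (-2))/(0 - (-2)) × (-1.3 - (-1))/(0 - (-1)) = -0.105000

P(-1.3) = 8×L_0(-1.3) + 13×L_1(-1.3) + 12×L_2(-1.3)
P(-1.3) = 12.130000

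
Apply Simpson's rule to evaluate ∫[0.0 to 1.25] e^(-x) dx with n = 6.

f(x) = e^(-x)
a = 0.0, b = 1.25, n = 6
h = (b - a)/n = 0.208333

Simpson's rule: (h/3)[f(x₀) + 4f(x₁) + 2f(x₂) + ... + f(xₙ)]

x_0 = 0.0000, f(x_0) = 1.000000, coefficient = 1
x_1 = 0.2083, f(x_1) = 0.811936, coefficient = 4
x_2 = 0.4167, f(x_2) = 0.659241, coefficient = 2
x_3 = 0.6250, f(x_3) = 0.535261, coefficient = 4
x_4 = 0.8333, f(x_4) = 0.434598, coefficient = 2
x_5 = 1.0417, f(x_5) = 0.352866, coefficient = 4
x_6 = 1.2500, f(x_6) = 0.286505, coefficient = 1

I ≈ (0.208333/3) × 10.274438 = 0.713503
Exact value: 0.713495
Error: 0.000007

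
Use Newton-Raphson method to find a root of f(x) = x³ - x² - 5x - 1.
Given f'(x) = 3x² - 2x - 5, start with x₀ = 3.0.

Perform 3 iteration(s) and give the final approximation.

f(x) = x³ - x² - 5x - 1
f'(x) = 3x² - 2x - 5
x₀ = 3.0

Newton-Raphson formula: x_{n+1} = x_n - f(x_n)/f'(x_n)

Iteration 1:
  f(3.000000) = 2.000000
  f'(3.000000) = 16.000000
  x_1 = 3.000000 - 2.000000/16.000000 = 2.875000
Iteration 2:
  f(2.875000) = 0.123047
  f'(2.875000) = 14.046875
  x_2 = 2.875000 - 0.123047/14.046875 = 2.866240
Iteration 3:
  f(2.866240) = 0.000584
  f'(2.866240) = 13.913519
  x_3 = 2.866240 - 0.000584/13.913519 = 2.866198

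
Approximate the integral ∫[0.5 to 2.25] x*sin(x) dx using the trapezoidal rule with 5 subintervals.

f(x) = x*sin(x)
a = 0.5, b = 2.25, n = 5
h = (b - a)/n = 0.350000

Trapezoidal rule: (h/2)[f(x₀) + 2f(x₁) + 2f(x₂) + ... + f(xₙ)]

x_0 = 0.5000, f(x_0) = 0.239713, coefficient = 1
x_1 = 0.8500, f(x_1) = 0.638588, coefficient = 2
x_2 = 1.2000, f(x_2) = 1.118447, coefficient = 2
x_3 = 1.5500, f(x_3) = 1.549665, coefficient = 2
x_4 = 1.9000, f(x_4) = 1.797970, coefficient = 2
x_5 = 2.2500, f(x_5) = 1.750665, coefficient = 1

I ≈ (0.350000/2) × 12.199718 = 2.134951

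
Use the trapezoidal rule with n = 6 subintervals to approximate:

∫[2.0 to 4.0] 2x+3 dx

f(x) = 2x+3
a = 2.0, b = 4.0, n = 6
h = (b - a)/n = 0.333333

Trapezoidal rule: (h/2)[f(x₀) + 2f(x₁) + 2f(x₂) + ... + f(xₙ)]

x_0 = 2.0000, f(x_0) = 7.000000, coefficient = 1
x_1 = 2.3333, f(x_1) = 7.666667, coefficient = 2
x_2 = 2.6667, f(x_2) = 8.333333, coefficient = 2
x_3 = 3.0000, f(x_3) = 9.000000, coefficient = 2
x_4 = 3.3333, f(x_4) = 9.666667, coefficient = 2
x_5 = 3.6667, f(x_5) = 10.333333, coefficient = 2
x_6 = 4.0000, f(x_6) = 11.000000, coefficient = 1

I ≈ (0.333333/2) × 108.000000 = 18.000000
Exact value: 18.000000
Error: 0.000000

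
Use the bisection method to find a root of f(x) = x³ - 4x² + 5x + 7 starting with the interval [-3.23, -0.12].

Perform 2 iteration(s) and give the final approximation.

f(x) = x³ - 4x² + 5x + 7
Initial interval: [-3.23, -0.12]

Iteration 1:
  c_1 = (-3.230000 + (-0.120000))/2 = -1.675000
  f(c_1) = f(-1.675000) = -17.296922
  f(a) × f(c) ≥ 0, new interval: [-1.675000, -0.120000]
Iteration 2:
  c_2 = (-1.675000 + (-0.120000))/2 = -0.897500
  f(c_2) = f(-0.897500) = -1.432467
  f(a) × f(c) ≥ 0, new interval: [-0.897500, -0.120000]

After 2 iteration(s), the approximation is c_2 = -0.897500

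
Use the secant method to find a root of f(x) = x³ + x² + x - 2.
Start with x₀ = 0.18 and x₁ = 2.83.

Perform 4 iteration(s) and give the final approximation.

f(x) = x³ + x² + x - 2
x₀ = 0.18, x₁ = 2.83

Secant formula: x_{n+1} = x_n - f(x_n)(x_n - x_{n-1})/(f(x_n) - f(x_{n-1}))

Iteration 1:
  f(0.180000) = -1.781768
  f(2.830000) = 31.504087
  x_2 = 2.830000 - 31.504087×(2.830000 - 0.180000)/(31.504087 - (-1.781768))
       = 0.321853
Iteration 2:
  f(2.830000) = 31.504087
  f(0.321853) = -1.541218
  x_3 = 0.321853 - (-1.541218)×(0.321853 - 2.830000)/(-1.541218 - 31.504087)
       = 0.438831
Iteration 3:
  f(0.321853) = -1.541218
  f(0.438831) = -1.284088
  x_4 = 0.438831 - (-1.284088)×(0.438831 - 0.321853)/(-1.284088 - (-1.541218))
       = 1.023016
Iteration 4:
  f(0.438831) = -1.284088
  f(1.023016) = 1.140230
  x_5 = 1.023016 - 1.140230×(1.023016 - 0.438831)/(1.140230 - (-1.284088))
       = 0.748257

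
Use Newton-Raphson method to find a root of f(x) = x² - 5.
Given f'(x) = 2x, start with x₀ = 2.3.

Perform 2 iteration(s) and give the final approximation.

f(x) = x² - 5
f'(x) = 2x
x₀ = 2.3

Newton-Raphson formula: x_{n+1} = x_n - f(x_n)/f'(x_n)

Iteration 1:
  f(2.300000) = 0.290000
  f'(2.300000) = 4.600000
  x_1 = 2.300000 - 0.290000/4.600000 = 2.236957
Iteration 2:
  f(2.236957) = 0.003974
  f'(2.236957) = 4.473913
  x_2 = 2.236957 - 0.003974/4.473913 = 2.236068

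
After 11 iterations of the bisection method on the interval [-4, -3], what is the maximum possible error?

Bisection error bound: |error| ≤ (b-a)/2^n
|error| ≤ (-3 - (-4))/2^11 = 1/2^11
|error| ≤ 0.0004882812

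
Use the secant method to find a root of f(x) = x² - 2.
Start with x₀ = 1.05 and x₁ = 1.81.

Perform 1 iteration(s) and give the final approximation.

f(x) = x² - 2
x₀ = 1.05, x₁ = 1.81

Secant formula: x_{n+1} = x_n - f(x_n)(x_n - x_{n-1})/(f(x_n) - f(x_{n-1}))

Iteration 1:
  f(1.050000) = -0.897500
  f(1.810000) = 1.276100
  x_2 = 1.810000 - 1.276100×(1.810000 - 1.050000)/(1.276100 - (-0.897500))
       = 1.363811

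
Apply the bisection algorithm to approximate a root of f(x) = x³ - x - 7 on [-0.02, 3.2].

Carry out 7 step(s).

f(x) = x³ - x - 7
Initial interval: [-0.02, 3.2]

Iteration 1:
  c_1 = (-0.020000 + 3.200000)/2 = 1.590000
  f(c_1) = f(1.590000) = -4.570321
  f(a) × f(c) ≥ 0, new interval: [1.590000, 3.200000]
Iteration 2:
  c_2 = (1.590000 + 3.200000)/2 = 2.395000
  f(c_2) = f(2.395000) = 4.342780
  f(a) × f(c) < 0, new interval: [1.590000, 2.395000]
Iteration 3:
  c_3 = (1.590000 + 2.395000)/2 = 1.992500
  f(c_3) = f(1.992500) = -1.082163
  f(a) × f(c) ≥ 0, new interval: [1.992500, 2.395000]
Iteration 4:
  c_4 = (1.992500 + 2.395000)/2 = 2.193750
  f(c_4) = f(2.193750) = 1.363758
  f(a) × f(c) < 0, new interval: [1.992500, 2.193750]
Iteration 5:
  c_5 = (1.992500 + 2.193750)/2 = 2.093125
  f(c_5) = f(2.093125) = 0.077216
  f(a) × f(c) < 0, new interval: [1.992500, 2.093125]
Iteration 6:
  c_6 = (1.992500 + 2.093125)/2 = 2.042813
  f(c_6) = f(2.042813) = -0.517987
  f(a) × f(c) ≥ 0, new interval: [2.042813, 2.093125]
Iteration 7:
  c_7 = (2.042813 + 2.093125)/2 = 2.067969
  f(c_7) = f(2.067969) = -0.224311
  f(a) × f(c) ≥ 0, new interval: [2.067969, 2.093125]

After 7 iteration(s), the approximation is c_7 = 2.067969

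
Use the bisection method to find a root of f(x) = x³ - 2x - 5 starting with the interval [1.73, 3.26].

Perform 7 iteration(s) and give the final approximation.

f(x) = x³ - 2x - 5
Initial interval: [1.73, 3.26]

Iteration 1:
  c_1 = (1.730000 + 3.260000)/2 = 2.495000
  f(c_1) = f(2.495000) = 5.541437
  f(a) × f(c) < 0, new interval: [1.730000, 2.495000]
Iteration 2:
  c_2 = (1.730000 + 2.495000)/2 = 2.112500
  f(c_2) = f(2.112500) = 0.202361
  f(a) × f(c) < 0, new interval: [1.730000, 2.112500]
Iteration 3:
  c_3 = (1.730000 + 2.112500)/2 = 1.921250
  f(c_3) = f(1.921250) = -1.750779
  f(a) × f(c) ≥ 0, new interval: [1.921250, 2.112500]
Iteration 4:
  c_4 = (1.921250 + 2.112500)/2 = 2.016875
  f(c_4) = f(2.016875) = -0.829537
  f(a) × f(c) ≥ 0, new interval: [2.016875, 2.112500]
Iteration 5:
  c_5 = (2.016875 + 2.112500)/2 = 2.064687
  f(c_5) = f(2.064687) = -0.327747
  f(a) × f(c) ≥ 0, new interval: [2.064687, 2.112500]
Iteration 6:
  c_6 = (2.064687 + 2.112500)/2 = 2.088594
  f(c_6) = f(2.088594) = -0.066274
  f(a) × f(c) ≥ 0, new interval: [2.088594, 2.112500]
Iteration 7:
  c_7 = (2.088594 + 2.112500)/2 = 2.100547
  f(c_7) = f(2.100547) = 0.067143
  f(a) × f(c) < 0, new interval: [2.088594, 2.100547]

After 7 iteration(s), the approximation is c_7 = 2.100547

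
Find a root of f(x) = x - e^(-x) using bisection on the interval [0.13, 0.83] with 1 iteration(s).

f(x) = x - e^(-x)
Initial interval: [0.13, 0.83]

Iteration 1:
  c_1 = (0.130000 + 0.830000)/2 = 0.480000
  f(c_1) = f(0.480000) = -0.138783
  f(a) × f(c) ≥ 0, new interval: [0.480000, 0.830000]

After 1 iteration(s), the approximation is c_1 = 0.480000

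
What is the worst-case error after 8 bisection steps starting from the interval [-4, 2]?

Bisection error bound: |error| ≤ (b-a)/2^n
|error| ≤ (2 - (-4))/2^8 = 6/2^8
|error| ≤ 0.0234375000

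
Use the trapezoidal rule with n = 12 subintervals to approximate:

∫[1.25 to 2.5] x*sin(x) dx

f(x) = x*sin(x)
a = 1.25, b = 2.5, n = 12
h = (b - a)/n = 0.104167

Trapezoidal rule: (h/2)[f(x₀) + 2f(x₁) + 2f(x₂) + ... + f(xₙ)]

x_0 = 1.2500, f(x_0) = 1.186231, coefficient = 1
x_1 = 1.3542, f(x_1) = 1.322516, coefficient = 2
x_2 = 1.4583, f(x_2) = 1.449121, coefficient = 2
x_3 = 1.5625, f(x_3) = 1.562446, coefficient = 2
x_4 = 1.6667, f(x_4) = 1.659013, coefficient = 2
x_5 = 1.7708, f(x_5) = 1.735522, coefficient = 2
x_6 = 1.8750, f(x_6) = 1.788911, coefficient = 2
x_7 = 1.9792, f(x_7) = 1.816418, coefficient = 2
x_8 = 2.0833, f(x_8) = 1.815632, coefficient = 2
x_9 = 2.1875, f(x_9) = 1.784539, coefficient = 2
x_10 = 2.2917, f(x_10) = 1.721572, coefficient = 2
x_11 = 2.3958, f(x_11) = 1.625644, coefficient = 2
x_12 = 2.5000, f(x_12) = 1.496180, coefficient = 1

I ≈ (0.104167/2) × 39.245080 = 2.044015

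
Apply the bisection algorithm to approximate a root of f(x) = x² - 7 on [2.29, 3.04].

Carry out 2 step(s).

f(x) = x² - 7
Initial interval: [2.29, 3.04]

Iteration 1:
  c_1 = (2.290000 + 3.040000)/2 = 2.665000
  f(c_1) = f(2.665000) = 0.102225
  f(a) × f(c) < 0, new interval: [2.290000, 2.665000]
Iteration 2:
  c_2 = (2.290000 + 2.665000)/2 = 2.477500
  f(c_2) = f(2.477500) = -0.861994
  f(a) × f(c) ≥ 0, new interval: [2.477500, 2.665000]

After 2 iteration(s), the approximation is c_2 = 2.477500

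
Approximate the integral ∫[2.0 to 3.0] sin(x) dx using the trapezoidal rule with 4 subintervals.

f(x) = sin(x)
a = 2.0, b = 3.0, n = 4
h = (b - a)/n = 0.250000

Trapezoidal rule: (h/2)[f(x₀) + 2f(x₁) + 2f(x₂) + ... + f(xₙ)]

x_0 = 2.0000, f(x_0) = 0.909297, coefficient = 1
x_1 = 2.2500, f(x_1) = 0.778073, coefficient = 2
x_2 = 2.5000, f(x_2) = 0.598472, coefficient = 2
x_3 = 2.7500, f(x_3) = 0.381661, coefficient = 2
x_4 = 3.0000, f(x_4) = 0.141120, coefficient = 1

I ≈ (0.250000/2) × 4.566830 = 0.570854
Exact value: 0.573846
Error: 0.002992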